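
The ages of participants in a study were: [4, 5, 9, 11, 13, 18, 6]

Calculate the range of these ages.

14

Step 1: Identify the maximum value: max = 18
Step 2: Identify the minimum value: min = 4
Step 3: Range = max - min = 18 - 4 = 14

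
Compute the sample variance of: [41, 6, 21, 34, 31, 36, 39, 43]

152.2679

Step 1: Compute the mean: (41 + 6 + 21 + 34 + 31 + 36 + 39 + 43) / 8 = 31.375
Step 2: Compute squared deviations from the mean:
  (41 - 31.375)^2 = 92.6406
  (6 - 31.375)^2 = 643.8906
  (21 - 31.375)^2 = 107.6406
  (34 - 31.375)^2 = 6.8906
  (31 - 31.375)^2 = 0.1406
  (36 - 31.375)^2 = 21.3906
  (39 - 31.375)^2 = 58.1406
  (43 - 31.375)^2 = 135.1406
Step 3: Sum of squared deviations = 1065.875
Step 4: Sample variance = 1065.875 / 7 = 152.2679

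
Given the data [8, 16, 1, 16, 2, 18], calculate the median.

12

Step 1: Sort the data in ascending order: [1, 2, 8, 16, 16, 18]
Step 2: The number of values is n = 6.
Step 3: Since n is even, the median is the average of positions 3 and 4:
  Median = (8 + 16) / 2 = 12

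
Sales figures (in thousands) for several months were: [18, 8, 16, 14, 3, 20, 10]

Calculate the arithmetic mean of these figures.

12.7143

Step 1: Sum all values: 18 + 8 + 16 + 14 + 3 + 20 + 10 = 89
Step 2: Count the number of values: n = 7
Step 3: Mean = sum / n = 89 / 7 = 12.7143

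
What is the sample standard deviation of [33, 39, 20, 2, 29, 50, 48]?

16.7417

Step 1: Compute the mean: 31.5714
Step 2: Sum of squared deviations from the mean: 1681.7143
Step 3: Sample variance = 1681.7143 / 6 = 280.2857
Step 4: Standard deviation = sqrt(280.2857) = 16.7417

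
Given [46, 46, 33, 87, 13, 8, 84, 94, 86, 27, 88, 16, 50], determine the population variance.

944.5917

Step 1: Compute the mean: (46 + 46 + 33 + 87 + 13 + 8 + 84 + 94 + 86 + 27 + 88 + 16 + 50) / 13 = 52.1538
Step 2: Compute squared deviations from the mean:
  (46 - 52.1538)^2 = 37.8698
  (46 - 52.1538)^2 = 37.8698
  (33 - 52.1538)^2 = 366.8698
  (87 - 52.1538)^2 = 1214.2544
  (13 - 52.1538)^2 = 1533.0237
  (8 - 52.1538)^2 = 1949.5621
  (84 - 52.1538)^2 = 1014.1775
  (94 - 52.1538)^2 = 1751.1006
  (86 - 52.1538)^2 = 1145.5621
  (27 - 52.1538)^2 = 632.716
  (88 - 52.1538)^2 = 1284.9467
  (16 - 52.1538)^2 = 1307.1006
  (50 - 52.1538)^2 = 4.6391
Step 3: Sum of squared deviations = 12279.6923
Step 4: Population variance = 12279.6923 / 13 = 944.5917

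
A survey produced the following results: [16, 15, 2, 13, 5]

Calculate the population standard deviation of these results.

5.6356

Step 1: Compute the mean: 10.2
Step 2: Sum of squared deviations from the mean: 158.8
Step 3: Population variance = 158.8 / 5 = 31.76
Step 4: Standard deviation = sqrt(31.76) = 5.6356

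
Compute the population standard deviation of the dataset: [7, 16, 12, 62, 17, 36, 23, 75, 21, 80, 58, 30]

24.5338

Step 1: Compute the mean: 36.4167
Step 2: Sum of squared deviations from the mean: 7222.9167
Step 3: Population variance = 7222.9167 / 12 = 601.9097
Step 4: Standard deviation = sqrt(601.9097) = 24.5338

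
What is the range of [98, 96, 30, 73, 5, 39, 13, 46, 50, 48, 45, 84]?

93

Step 1: Identify the maximum value: max = 98
Step 2: Identify the minimum value: min = 5
Step 3: Range = max - min = 98 - 5 = 93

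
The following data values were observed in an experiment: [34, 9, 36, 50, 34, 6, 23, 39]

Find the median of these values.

34

Step 1: Sort the data in ascending order: [6, 9, 23, 34, 34, 36, 39, 50]
Step 2: The number of values is n = 8.
Step 3: Since n is even, the median is the average of positions 4 and 5:
  Median = (34 + 34) / 2 = 34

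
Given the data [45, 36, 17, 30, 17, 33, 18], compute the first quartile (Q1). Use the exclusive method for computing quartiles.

17

Step 1: Sort the data: [17, 17, 18, 30, 33, 36, 45]
Step 2: n = 7
Step 3: Using the exclusive quartile method:
  Q1 = 17
  Q2 (median) = 30
  Q3 = 36
  IQR = Q3 - Q1 = 36 - 17 = 19
Step 4: Q1 = 17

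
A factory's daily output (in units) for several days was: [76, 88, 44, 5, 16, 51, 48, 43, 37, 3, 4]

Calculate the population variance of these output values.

748.0165

Step 1: Compute the mean: (76 + 88 + 44 + 5 + 16 + 51 + 48 + 43 + 37 + 3 + 4) / 11 = 37.7273
Step 2: Compute squared deviations from the mean:
  (76 - 37.7273)^2 = 1464.8017
  (88 - 37.7273)^2 = 2527.3471
  (44 - 37.7273)^2 = 39.3471
  (5 - 37.7273)^2 = 1071.0744
  (16 - 37.7273)^2 = 472.0744
  (51 - 37.7273)^2 = 176.1653
  (48 - 37.7273)^2 = 105.5289
  (43 - 37.7273)^2 = 27.8017
  (37 - 37.7273)^2 = 0.5289
  (3 - 37.7273)^2 = 1205.9835
  (4 - 37.7273)^2 = 1137.5289
Step 3: Sum of squared deviations = 8228.1818
Step 4: Population variance = 8228.1818 / 11 = 748.0165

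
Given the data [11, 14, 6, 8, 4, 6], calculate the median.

7

Step 1: Sort the data in ascending order: [4, 6, 6, 8, 11, 14]
Step 2: The number of values is n = 6.
Step 3: Since n is even, the median is the average of positions 3 and 4:
  Median = (6 + 8) / 2 = 7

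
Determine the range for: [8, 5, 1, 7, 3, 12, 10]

11

Step 1: Identify the maximum value: max = 12
Step 2: Identify the minimum value: min = 1
Step 3: Range = max - min = 12 - 1 = 11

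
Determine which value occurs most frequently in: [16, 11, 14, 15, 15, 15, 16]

15

Step 1: Count the frequency of each value:
  11: appears 1 time(s)
  14: appears 1 time(s)
  15: appears 3 time(s)
  16: appears 2 time(s)
Step 2: The value 15 appears most frequently (3 times).
Step 3: Mode = 15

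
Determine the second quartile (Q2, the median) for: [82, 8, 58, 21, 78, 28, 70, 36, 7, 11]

32

Step 1: Sort the data: [7, 8, 11, 21, 28, 36, 58, 70, 78, 82]
Step 2: n = 10
Step 3: Q2 is the median. Since n is even, it is the average of the values at positions 5 and 6:
  Q2 = (28 + 36) / 2 = 32
Step 4: Q2 = 32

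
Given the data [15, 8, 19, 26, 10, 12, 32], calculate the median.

15

Step 1: Sort the data in ascending order: [8, 10, 12, 15, 19, 26, 32]
Step 2: The number of values is n = 7.
Step 3: Since n is odd, the median is the middle value at position 4: 15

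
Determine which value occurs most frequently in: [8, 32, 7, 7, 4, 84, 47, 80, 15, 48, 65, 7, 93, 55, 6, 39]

7

Step 1: Count the frequency of each value:
  4: appears 1 time(s)
  6: appears 1 time(s)
  7: appears 3 time(s)
  8: appears 1 time(s)
  15: appears 1 time(s)
  32: appears 1 time(s)
  39: appears 1 time(s)
  47: appears 1 time(s)
  48: appears 1 time(s)
  55: appears 1 time(s)
  65: appears 1 time(s)
  80: appears 1 time(s)
  84: appears 1 time(s)
  93: appears 1 time(s)
Step 2: The value 7 appears most frequently (3 times).
Step 3: Mode = 7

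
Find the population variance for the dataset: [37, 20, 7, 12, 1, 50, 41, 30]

267.9375

Step 1: Compute the mean: (37 + 20 + 7 + 12 + 1 + 50 + 41 + 30) / 8 = 24.75
Step 2: Compute squared deviations from the mean:
  (37 - 24.75)^2 = 150.0625
  (20 - 24.75)^2 = 22.5625
  (7 - 24.75)^2 = 315.0625
  (12 - 24.75)^2 = 162.5625
  (1 - 24.75)^2 = 564.0625
  (50 - 24.75)^2 = 637.5625
  (41 - 24.75)^2 = 264.0625
  (30 - 24.75)^2 = 27.5625
Step 3: Sum of squared deviations = 2143.5
Step 4: Population variance = 2143.5 / 8 = 267.9375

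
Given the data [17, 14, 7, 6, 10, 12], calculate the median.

11

Step 1: Sort the data in ascending order: [6, 7, 10, 12, 14, 17]
Step 2: The number of values is n = 6.
Step 3: Since n is even, the median is the average of positions 3 and 4:
  Median = (10 + 12) / 2 = 11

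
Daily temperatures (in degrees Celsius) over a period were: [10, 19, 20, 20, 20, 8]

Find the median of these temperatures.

19.5

Step 1: Sort the data in ascending order: [8, 10, 19, 20, 20, 20]
Step 2: The number of values is n = 6.
Step 3: Since n is even, the median is the average of positions 3 and 4:
  Median = (19 + 20) / 2 = 19.5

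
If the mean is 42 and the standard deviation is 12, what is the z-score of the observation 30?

-1

Step 1: Recall the z-score formula: z = (x - mu) / sigma
Step 2: Substitute values: z = (30 - 42) / 12
Step 3: z = -12 / 12 = -1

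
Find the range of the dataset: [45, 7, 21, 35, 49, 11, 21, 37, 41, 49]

42

Step 1: Identify the maximum value: max = 49
Step 2: Identify the minimum value: min = 7
Step 3: Range = max - min = 49 - 7 = 42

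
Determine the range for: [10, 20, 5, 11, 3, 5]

17

Step 1: Identify the maximum value: max = 20
Step 2: Identify the minimum value: min = 3
Step 3: Range = max - min = 20 - 3 = 17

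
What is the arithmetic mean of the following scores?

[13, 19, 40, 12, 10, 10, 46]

21.4286

Step 1: Sum all values: 13 + 19 + 40 + 12 + 10 + 10 + 46 = 150
Step 2: Count the number of values: n = 7
Step 3: Mean = sum / n = 150 / 7 = 21.4286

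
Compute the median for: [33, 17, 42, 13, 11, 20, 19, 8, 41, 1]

18

Step 1: Sort the data in ascending order: [1, 8, 11, 13, 17, 19, 20, 33, 41, 42]
Step 2: The number of values is n = 10.
Step 3: Since n is even, the median is the average of positions 5 and 6:
  Median = (17 + 19) / 2 = 18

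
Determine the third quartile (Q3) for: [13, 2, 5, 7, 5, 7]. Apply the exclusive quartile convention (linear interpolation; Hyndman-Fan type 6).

8.5

Step 1: Sort the data: [2, 5, 5, 7, 7, 13]
Step 2: n = 6
Step 3: Using the exclusive quartile method:
  Q1 = 4.25
  Q2 (median) = 6
  Q3 = 8.5
  IQR = Q3 - Q1 = 8.5 - 4.25 = 4.25
Step 4: Q3 = 8.5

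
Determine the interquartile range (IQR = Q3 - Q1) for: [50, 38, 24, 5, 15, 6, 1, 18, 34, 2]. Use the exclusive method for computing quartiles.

30.75

Step 1: Sort the data: [1, 2, 5, 6, 15, 18, 24, 34, 38, 50]
Step 2: n = 10
Step 3: Using the exclusive quartile method:
  Q1 = 4.25
  Q2 (median) = 16.5
  Q3 = 35
  IQR = Q3 - Q1 = 35 - 4.25 = 30.75
Step 4: IQR = 30.75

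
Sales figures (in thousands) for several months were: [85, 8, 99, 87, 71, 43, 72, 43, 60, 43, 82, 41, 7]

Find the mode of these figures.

43

Step 1: Count the frequency of each value:
  7: appears 1 time(s)
  8: appears 1 time(s)
  41: appears 1 time(s)
  43: appears 3 time(s)
  60: appears 1 time(s)
  71: appears 1 time(s)
  72: appears 1 time(s)
  82: appears 1 time(s)
  85: appears 1 time(s)
  87: appears 1 time(s)
  99: appears 1 time(s)
Step 2: The value 43 appears most frequently (3 times).
Step 3: Mode = 43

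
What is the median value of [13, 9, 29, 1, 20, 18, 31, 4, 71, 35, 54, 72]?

24.5

Step 1: Sort the data in ascending order: [1, 4, 9, 13, 18, 20, 29, 31, 35, 54, 71, 72]
Step 2: The number of values is n = 12.
Step 3: Since n is even, the median is the average of positions 6 and 7:
  Median = (20 + 29) / 2 = 24.5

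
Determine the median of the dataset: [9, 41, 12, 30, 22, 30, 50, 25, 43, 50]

30

Step 1: Sort the data in ascending order: [9, 12, 22, 25, 30, 30, 41, 43, 50, 50]
Step 2: The number of values is n = 10.
Step 3: Since n is even, the median is the average of positions 5 and 6:
  Median = (30 + 30) / 2 = 30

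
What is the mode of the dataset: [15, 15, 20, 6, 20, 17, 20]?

20

Step 1: Count the frequency of each value:
  6: appears 1 time(s)
  15: appears 2 time(s)
  17: appears 1 time(s)
  20: appears 3 time(s)
Step 2: The value 20 appears most frequently (3 times).
Step 3: Mode = 20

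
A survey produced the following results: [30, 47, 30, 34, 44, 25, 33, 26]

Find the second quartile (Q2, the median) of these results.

31.5

Step 1: Sort the data: [25, 26, 30, 30, 33, 34, 44, 47]
Step 2: n = 8
Step 3: Q2 is the median. Since n is even, it is the average of the values at positions 4 and 5:
  Q2 = (30 + 33) / 2 = 31.5
Step 4: Q2 = 31.5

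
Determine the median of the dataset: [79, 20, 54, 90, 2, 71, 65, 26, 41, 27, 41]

41

Step 1: Sort the data in ascending order: [2, 20, 26, 27, 41, 41, 54, 65, 71, 79, 90]
Step 2: The number of values is n = 11.
Step 3: Since n is odd, the median is the middle value at position 6: 41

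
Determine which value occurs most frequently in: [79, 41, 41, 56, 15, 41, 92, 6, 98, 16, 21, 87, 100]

41

Step 1: Count the frequency of each value:
  6: appears 1 time(s)
  15: appears 1 time(s)
  16: appears 1 time(s)
  21: appears 1 time(s)
  41: appears 3 time(s)
  56: appears 1 time(s)
  79: appears 1 time(s)
  87: appears 1 time(s)
  92: appears 1 time(s)
  98: appears 1 time(s)
  100: appears 1 time(s)
Step 2: The value 41 appears most frequently (3 times).
Step 3: Mode = 41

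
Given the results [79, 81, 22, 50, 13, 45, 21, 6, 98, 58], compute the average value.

47.3

Step 1: Sum all values: 79 + 81 + 22 + 50 + 13 + 45 + 21 + 6 + 98 + 58 = 473
Step 2: Count the number of values: n = 10
Step 3: Mean = sum / n = 473 / 10 = 47.3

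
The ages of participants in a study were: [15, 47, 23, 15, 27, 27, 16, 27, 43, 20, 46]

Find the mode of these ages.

27

Step 1: Count the frequency of each value:
  15: appears 2 time(s)
  16: appears 1 time(s)
  20: appears 1 time(s)
  23: appears 1 time(s)
  27: appears 3 time(s)
  43: appears 1 time(s)
  46: appears 1 time(s)
  47: appears 1 time(s)
Step 2: The value 27 appears most frequently (3 times).
Step 3: Mode = 27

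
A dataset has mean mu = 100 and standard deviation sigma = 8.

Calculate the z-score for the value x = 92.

-1

Step 1: Recall the z-score formula: z = (x - mu) / sigma
Step 2: Substitute values: z = (92 - 100) / 8
Step 3: z = -8 / 8 = -1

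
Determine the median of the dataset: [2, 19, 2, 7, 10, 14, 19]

10

Step 1: Sort the data in ascending order: [2, 2, 7, 10, 14, 19, 19]
Step 2: The number of values is n = 7.
Step 3: Since n is odd, the median is the middle value at position 4: 10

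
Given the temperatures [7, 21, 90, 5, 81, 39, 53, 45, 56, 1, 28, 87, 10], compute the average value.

40.2308

Step 1: Sum all values: 7 + 21 + 90 + 5 + 81 + 39 + 53 + 45 + 56 + 1 + 28 + 87 + 10 = 523
Step 2: Count the number of values: n = 13
Step 3: Mean = sum / n = 523 / 13 = 40.2308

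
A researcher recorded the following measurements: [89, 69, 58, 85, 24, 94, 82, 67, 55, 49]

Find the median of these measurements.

68

Step 1: Sort the data in ascending order: [24, 49, 55, 58, 67, 69, 82, 85, 89, 94]
Step 2: The number of values is n = 10.
Step 3: Since n is even, the median is the average of positions 5 and 6:
  Median = (67 + 69) / 2 = 68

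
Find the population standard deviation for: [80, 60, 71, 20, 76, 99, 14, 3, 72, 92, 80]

31.3725

Step 1: Compute the mean: 60.6364
Step 2: Sum of squared deviations from the mean: 10826.5455
Step 3: Population variance = 10826.5455 / 11 = 984.2314
Step 4: Standard deviation = sqrt(984.2314) = 31.3725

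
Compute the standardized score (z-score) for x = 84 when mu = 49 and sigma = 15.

2.3333

Step 1: Recall the z-score formula: z = (x - mu) / sigma
Step 2: Substitute values: z = (84 - 49) / 15
Step 3: z = 35 / 15 = 2.3333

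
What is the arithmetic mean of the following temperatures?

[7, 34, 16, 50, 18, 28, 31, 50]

29.25

Step 1: Sum all values: 7 + 34 + 16 + 50 + 18 + 28 + 31 + 50 = 234
Step 2: Count the number of values: n = 8
Step 3: Mean = sum / n = 234 / 8 = 29.25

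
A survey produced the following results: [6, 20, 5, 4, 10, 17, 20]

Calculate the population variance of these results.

43.6327

Step 1: Compute the mean: (6 + 20 + 5 + 4 + 10 + 17 + 20) / 7 = 11.7143
Step 2: Compute squared deviations from the mean:
  (6 - 11.7143)^2 = 32.6531
  (20 - 11.7143)^2 = 68.6531
  (5 - 11.7143)^2 = 45.0816
  (4 - 11.7143)^2 = 59.5102
  (10 - 11.7143)^2 = 2.9388
  (17 - 11.7143)^2 = 27.9388
  (20 - 11.7143)^2 = 68.6531
Step 3: Sum of squared deviations = 305.4286
Step 4: Population variance = 305.4286 / 7 = 43.6327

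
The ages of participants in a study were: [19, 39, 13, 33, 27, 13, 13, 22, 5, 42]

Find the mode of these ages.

13

Step 1: Count the frequency of each value:
  5: appears 1 time(s)
  13: appears 3 time(s)
  19: appears 1 time(s)
  22: appears 1 time(s)
  27: appears 1 time(s)
  33: appears 1 time(s)
  39: appears 1 time(s)
  42: appears 1 time(s)
Step 2: The value 13 appears most frequently (3 times).
Step 3: Mode = 13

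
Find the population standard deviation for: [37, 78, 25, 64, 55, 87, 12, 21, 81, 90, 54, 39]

25.8149

Step 1: Compute the mean: 53.5833
Step 2: Sum of squared deviations from the mean: 7996.9167
Step 3: Population variance = 7996.9167 / 12 = 666.4097
Step 4: Standard deviation = sqrt(666.4097) = 25.8149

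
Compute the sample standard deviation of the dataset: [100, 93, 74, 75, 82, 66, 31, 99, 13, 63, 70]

26.9973

Step 1: Compute the mean: 69.6364
Step 2: Sum of squared deviations from the mean: 7288.5455
Step 3: Sample variance = 7288.5455 / 10 = 728.8545
Step 4: Standard deviation = sqrt(728.8545) = 26.9973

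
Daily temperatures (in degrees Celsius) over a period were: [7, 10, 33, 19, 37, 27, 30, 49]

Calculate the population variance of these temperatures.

172.5

Step 1: Compute the mean: (7 + 10 + 33 + 19 + 37 + 27 + 30 + 49) / 8 = 26.5
Step 2: Compute squared deviations from the mean:
  (7 - 26.5)^2 = 380.25
  (10 - 26.5)^2 = 272.25
  (33 - 26.5)^2 = 42.25
  (19 - 26.5)^2 = 56.25
  (37 - 26.5)^2 = 110.25
  (27 - 26.5)^2 = 0.25
  (30 - 26.5)^2 = 12.25
  (49 - 26.5)^2 = 506.25
Step 3: Sum of squared deviations = 1380
Step 4: Population variance = 1380 / 8 = 172.5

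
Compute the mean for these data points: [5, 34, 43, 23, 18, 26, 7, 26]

22.75

Step 1: Sum all values: 5 + 34 + 43 + 23 + 18 + 26 + 7 + 26 = 182
Step 2: Count the number of values: n = 8
Step 3: Mean = sum / n = 182 / 8 = 22.75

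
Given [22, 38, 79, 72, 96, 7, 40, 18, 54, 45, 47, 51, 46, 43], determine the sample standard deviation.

23.7487

Step 1: Compute the mean: 47
Step 2: Sum of squared deviations from the mean: 7332
Step 3: Sample variance = 7332 / 13 = 564
Step 4: Standard deviation = sqrt(564) = 23.7487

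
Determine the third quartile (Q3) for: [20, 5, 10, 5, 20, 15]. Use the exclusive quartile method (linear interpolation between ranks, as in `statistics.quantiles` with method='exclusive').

20

Step 1: Sort the data: [5, 5, 10, 15, 20, 20]
Step 2: n = 6
Step 3: Using the exclusive quartile method:
  Q1 = 5
  Q2 (median) = 12.5
  Q3 = 20
  IQR = Q3 - Q1 = 20 - 5 = 15
Step 4: Q3 = 20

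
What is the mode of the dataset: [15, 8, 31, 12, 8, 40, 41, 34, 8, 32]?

8

Step 1: Count the frequency of each value:
  8: appears 3 time(s)
  12: appears 1 time(s)
  15: appears 1 time(s)
  31: appears 1 time(s)
  32: appears 1 time(s)
  34: appears 1 time(s)
  40: appears 1 time(s)
  41: appears 1 time(s)
Step 2: The value 8 appears most frequently (3 times).
Step 3: Mode = 8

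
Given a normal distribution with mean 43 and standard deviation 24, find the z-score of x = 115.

3

Step 1: Recall the z-score formula: z = (x - mu) / sigma
Step 2: Substitute values: z = (115 - 43) / 24
Step 3: z = 72 / 24 = 3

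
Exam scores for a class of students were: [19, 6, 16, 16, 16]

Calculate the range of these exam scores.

13

Step 1: Identify the maximum value: max = 19
Step 2: Identify the minimum value: min = 6
Step 3: Range = max - min = 19 - 6 = 13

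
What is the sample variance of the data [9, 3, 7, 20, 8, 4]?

37.1

Step 1: Compute the mean: (9 + 3 + 7 + 20 + 8 + 4) / 6 = 8.5
Step 2: Compute squared deviations from the mean:
  (9 - 8.5)^2 = 0.25
  (3 - 8.5)^2 = 30.25
  (7 - 8.5)^2 = 2.25
  (20 - 8.5)^2 = 132.25
  (8 - 8.5)^2 = 0.25
  (4 - 8.5)^2 = 20.25
Step 3: Sum of squared deviations = 185.5
Step 4: Sample variance = 185.5 / 5 = 37.1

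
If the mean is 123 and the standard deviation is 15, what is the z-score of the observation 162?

2.6

Step 1: Recall the z-score formula: z = (x - mu) / sigma
Step 2: Substitute values: z = (162 - 123) / 15
Step 3: z = 39 / 15 = 2.6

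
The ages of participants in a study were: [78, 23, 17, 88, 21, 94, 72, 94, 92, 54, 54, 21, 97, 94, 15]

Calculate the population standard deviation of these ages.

32.1008

Step 1: Compute the mean: 60.9333
Step 2: Sum of squared deviations from the mean: 15456.9333
Step 3: Population variance = 15456.9333 / 15 = 1030.4622
Step 4: Standard deviation = sqrt(1030.4622) = 32.1008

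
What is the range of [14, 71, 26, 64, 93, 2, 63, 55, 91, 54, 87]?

91

Step 1: Identify the maximum value: max = 93
Step 2: Identify the minimum value: min = 2
Step 3: Range = max - min = 93 - 2 = 91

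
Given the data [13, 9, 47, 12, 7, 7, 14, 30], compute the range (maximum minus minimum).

40

Step 1: Identify the maximum value: max = 47
Step 2: Identify the minimum value: min = 7
Step 3: Range = max - min = 47 - 7 = 40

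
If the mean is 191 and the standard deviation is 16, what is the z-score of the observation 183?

-0.5

Step 1: Recall the z-score formula: z = (x - mu) / sigma
Step 2: Substitute values: z = (183 - 191) / 16
Step 3: z = -8 / 16 = -0.5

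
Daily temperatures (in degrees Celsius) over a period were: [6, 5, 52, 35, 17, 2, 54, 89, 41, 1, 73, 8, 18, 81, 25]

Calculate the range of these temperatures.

88

Step 1: Identify the maximum value: max = 89
Step 2: Identify the minimum value: min = 1
Step 3: Range = max - min = 89 - 1 = 88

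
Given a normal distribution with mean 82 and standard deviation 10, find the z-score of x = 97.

1.5

Step 1: Recall the z-score formula: z = (x - mu) / sigma
Step 2: Substitute values: z = (97 - 82) / 10
Step 3: z = 15 / 10 = 1.5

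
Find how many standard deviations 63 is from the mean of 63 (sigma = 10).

0

Step 1: Recall the z-score formula: z = (x - mu) / sigma
Step 2: Substitute values: z = (63 - 63) / 10
Step 3: z = 0 / 10 = 0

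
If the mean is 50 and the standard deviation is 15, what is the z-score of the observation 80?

2

Step 1: Recall the z-score formula: z = (x - mu) / sigma
Step 2: Substitute values: z = (80 - 50) / 15
Step 3: z = 30 / 15 = 2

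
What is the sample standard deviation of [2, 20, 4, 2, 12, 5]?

7.1484

Step 1: Compute the mean: 7.5
Step 2: Sum of squared deviations from the mean: 255.5
Step 3: Sample variance = 255.5 / 5 = 51.1
Step 4: Standard deviation = sqrt(51.1) = 7.1484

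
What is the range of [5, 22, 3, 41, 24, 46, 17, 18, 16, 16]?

43

Step 1: Identify the maximum value: max = 46
Step 2: Identify the minimum value: min = 3
Step 3: Range = max - min = 46 - 3 = 43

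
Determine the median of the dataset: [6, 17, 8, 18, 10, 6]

9

Step 1: Sort the data in ascending order: [6, 6, 8, 10, 17, 18]
Step 2: The number of values is n = 6.
Step 3: Since n is even, the median is the average of positions 3 and 4:
  Median = (8 + 10) / 2 = 9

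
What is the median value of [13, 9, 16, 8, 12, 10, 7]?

10

Step 1: Sort the data in ascending order: [7, 8, 9, 10, 12, 13, 16]
Step 2: The number of values is n = 7.
Step 3: Since n is odd, the median is the middle value at position 4: 10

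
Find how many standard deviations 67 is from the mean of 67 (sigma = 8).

0

Step 1: Recall the z-score formula: z = (x - mu) / sigma
Step 2: Substitute values: z = (67 - 67) / 8
Step 3: z = 0 / 8 = 0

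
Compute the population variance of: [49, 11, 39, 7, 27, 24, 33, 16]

179.6875

Step 1: Compute the mean: (49 + 11 + 39 + 7 + 27 + 24 + 33 + 16) / 8 = 25.75
Step 2: Compute squared deviations from the mean:
  (49 - 25.75)^2 = 540.5625
  (11 - 25.75)^2 = 217.5625
  (39 - 25.75)^2 = 175.5625
  (7 - 25.75)^2 = 351.5625
  (27 - 25.75)^2 = 1.5625
  (24 - 25.75)^2 = 3.0625
  (33 - 25.75)^2 = 52.5625
  (16 - 25.75)^2 = 95.0625
Step 3: Sum of squared deviations = 1437.5
Step 4: Population variance = 1437.5 / 8 = 179.6875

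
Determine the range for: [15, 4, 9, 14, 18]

14

Step 1: Identify the maximum value: max = 18
Step 2: Identify the minimum value: min = 4
Step 3: Range = max - min = 18 - 4 = 14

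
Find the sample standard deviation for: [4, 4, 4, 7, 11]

3.0822

Step 1: Compute the mean: 6
Step 2: Sum of squared deviations from the mean: 38
Step 3: Sample variance = 38 / 4 = 9.5
Step 4: Standard deviation = sqrt(9.5) = 3.0822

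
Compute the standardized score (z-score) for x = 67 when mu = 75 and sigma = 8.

-1

Step 1: Recall the z-score formula: z = (x - mu) / sigma
Step 2: Substitute values: z = (67 - 75) / 8
Step 3: z = -8 / 8 = -1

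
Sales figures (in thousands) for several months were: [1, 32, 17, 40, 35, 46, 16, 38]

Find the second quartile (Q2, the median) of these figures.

33.5

Step 1: Sort the data: [1, 16, 17, 32, 35, 38, 40, 46]
Step 2: n = 8
Step 3: Q2 is the median. Since n is even, it is the average of the values at positions 4 and 5:
  Q2 = (32 + 35) / 2 = 33.5
Step 4: Q2 = 33.5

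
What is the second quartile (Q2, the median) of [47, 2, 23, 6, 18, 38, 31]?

23

Step 1: Sort the data: [2, 6, 18, 23, 31, 38, 47]
Step 2: n = 7
Step 3: Q2 is the median. Since n is odd, it is the middle value at position 4: 23
Step 4: Q2 = 23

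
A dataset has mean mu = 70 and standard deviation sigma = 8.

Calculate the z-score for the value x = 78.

1

Step 1: Recall the z-score formula: z = (x - mu) / sigma
Step 2: Substitute values: z = (78 - 70) / 8
Step 3: z = 8 / 8 = 1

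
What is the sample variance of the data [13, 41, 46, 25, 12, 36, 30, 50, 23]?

187

Step 1: Compute the mean: (13 + 41 + 46 + 25 + 12 + 36 + 30 + 50 + 23) / 9 = 30.6667
Step 2: Compute squared deviations from the mean:
  (13 - 30.6667)^2 = 312.1111
  (41 - 30.6667)^2 = 106.7778
  (46 - 30.6667)^2 = 235.1111
  (25 - 30.6667)^2 = 32.1111
  (12 - 30.6667)^2 = 348.4444
  (36 - 30.6667)^2 = 28.4444
  (30 - 30.6667)^2 = 0.4444
  (50 - 30.6667)^2 = 373.7778
  (23 - 30.6667)^2 = 58.7778
Step 3: Sum of squared deviations = 1496
Step 4: Sample variance = 1496 / 8 = 187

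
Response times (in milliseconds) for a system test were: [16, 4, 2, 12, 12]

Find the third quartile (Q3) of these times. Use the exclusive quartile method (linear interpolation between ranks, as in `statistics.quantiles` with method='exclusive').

14

Step 1: Sort the data: [2, 4, 12, 12, 16]
Step 2: n = 5
Step 3: Using the exclusive quartile method:
  Q1 = 3
  Q2 (median) = 12
  Q3 = 14
  IQR = Q3 - Q1 = 14 - 3 = 11
Step 4: Q3 = 14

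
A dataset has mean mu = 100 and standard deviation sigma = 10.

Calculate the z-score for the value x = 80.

-2

Step 1: Recall the z-score formula: z = (x - mu) / sigma
Step 2: Substitute values: z = (80 - 100) / 10
Step 3: z = -20 / 10 = -2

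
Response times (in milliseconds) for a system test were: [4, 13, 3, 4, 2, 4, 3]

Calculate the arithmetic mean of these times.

4.7143

Step 1: Sum all values: 4 + 13 + 3 + 4 + 2 + 4 + 3 = 33
Step 2: Count the number of values: n = 7
Step 3: Mean = sum / n = 33 / 7 = 4.7143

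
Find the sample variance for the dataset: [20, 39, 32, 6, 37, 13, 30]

157.2381

Step 1: Compute the mean: (20 + 39 + 32 + 6 + 37 + 13 + 30) / 7 = 25.2857
Step 2: Compute squared deviations from the mean:
  (20 - 25.2857)^2 = 27.9388
  (39 - 25.2857)^2 = 188.0816
  (32 - 25.2857)^2 = 45.0816
  (6 - 25.2857)^2 = 371.9388
  (37 - 25.2857)^2 = 137.2245
  (13 - 25.2857)^2 = 150.9388
  (30 - 25.2857)^2 = 22.2245
Step 3: Sum of squared deviations = 943.4286
Step 4: Sample variance = 943.4286 / 6 = 157.2381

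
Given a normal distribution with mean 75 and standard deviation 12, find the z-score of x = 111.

3

Step 1: Recall the z-score formula: z = (x - mu) / sigma
Step 2: Substitute values: z = (111 - 75) / 12
Step 3: z = 36 / 12 = 3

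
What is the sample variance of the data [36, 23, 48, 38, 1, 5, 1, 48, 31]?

367

Step 1: Compute the mean: (36 + 23 + 48 + 38 + 1 + 5 + 1 + 48 + 31) / 9 = 25.6667
Step 2: Compute squared deviations from the mean:
  (36 - 25.6667)^2 = 106.7778
  (23 - 25.6667)^2 = 7.1111
  (48 - 25.6667)^2 = 498.7778
  (38 - 25.6667)^2 = 152.1111
  (1 - 25.6667)^2 = 608.4444
  (5 - 25.6667)^2 = 427.1111
  (1 - 25.6667)^2 = 608.4444
  (48 - 25.6667)^2 = 498.7778
  (31 - 25.6667)^2 = 28.4444
Step 3: Sum of squared deviations = 2936
Step 4: Sample variance = 2936 / 8 = 367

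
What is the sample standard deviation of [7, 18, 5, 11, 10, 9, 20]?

5.5635

Step 1: Compute the mean: 11.4286
Step 2: Sum of squared deviations from the mean: 185.7143
Step 3: Sample variance = 185.7143 / 6 = 30.9524
Step 4: Standard deviation = sqrt(30.9524) = 5.5635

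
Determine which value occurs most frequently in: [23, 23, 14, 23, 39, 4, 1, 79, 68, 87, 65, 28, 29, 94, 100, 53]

23

Step 1: Count the frequency of each value:
  1: appears 1 time(s)
  4: appears 1 time(s)
  14: appears 1 time(s)
  23: appears 3 time(s)
  28: appears 1 time(s)
  29: appears 1 time(s)
  39: appears 1 time(s)
  53: appears 1 time(s)
  65: appears 1 time(s)
  68: appears 1 time(s)
  79: appears 1 time(s)
  87: appears 1 time(s)
  94: appears 1 time(s)
  100: appears 1 time(s)
Step 2: The value 23 appears most frequently (3 times).
Step 3: Mode = 23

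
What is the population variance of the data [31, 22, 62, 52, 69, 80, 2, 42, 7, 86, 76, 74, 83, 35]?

757.25

Step 1: Compute the mean: (31 + 22 + 62 + 52 + 69 + 80 + 2 + 42 + 7 + 86 + 76 + 74 + 83 + 35) / 14 = 51.5
Step 2: Compute squared deviations from the mean:
  (31 - 51.5)^2 = 420.25
  (22 - 51.5)^2 = 870.25
  (62 - 51.5)^2 = 110.25
  (52 - 51.5)^2 = 0.25
  (69 - 51.5)^2 = 306.25
  (80 - 51.5)^2 = 812.25
  (2 - 51.5)^2 = 2450.25
  (42 - 51.5)^2 = 90.25
  (7 - 51.5)^2 = 1980.25
  (86 - 51.5)^2 = 1190.25
  (76 - 51.5)^2 = 600.25
  (74 - 51.5)^2 = 506.25
  (83 - 51.5)^2 = 992.25
  (35 - 51.5)^2 = 272.25
Step 3: Sum of squared deviations = 10601.5
Step 4: Population variance = 10601.5 / 14 = 757.25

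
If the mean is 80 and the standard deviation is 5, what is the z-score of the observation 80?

0

Step 1: Recall the z-score formula: z = (x - mu) / sigma
Step 2: Substitute values: z = (80 - 80) / 5
Step 3: z = 0 / 5 = 0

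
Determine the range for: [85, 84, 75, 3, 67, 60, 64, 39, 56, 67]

82

Step 1: Identify the maximum value: max = 85
Step 2: Identify the minimum value: min = 3
Step 3: Range = max - min = 85 - 3 = 82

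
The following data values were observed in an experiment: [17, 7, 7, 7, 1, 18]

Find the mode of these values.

7

Step 1: Count the frequency of each value:
  1: appears 1 time(s)
  7: appears 3 time(s)
  17: appears 1 time(s)
  18: appears 1 time(s)
Step 2: The value 7 appears most frequently (3 times).
Step 3: Mode = 7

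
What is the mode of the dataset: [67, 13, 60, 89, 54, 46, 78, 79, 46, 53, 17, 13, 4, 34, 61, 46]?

46

Step 1: Count the frequency of each value:
  4: appears 1 time(s)
  13: appears 2 time(s)
  17: appears 1 time(s)
  34: appears 1 time(s)
  46: appears 3 time(s)
  53: appears 1 time(s)
  54: appears 1 time(s)
  60: appears 1 time(s)
  61: appears 1 time(s)
  67: appears 1 time(s)
  78: appears 1 time(s)
  79: appears 1 time(s)
  89: appears 1 time(s)
Step 2: The value 46 appears most frequently (3 times).
Step 3: Mode = 46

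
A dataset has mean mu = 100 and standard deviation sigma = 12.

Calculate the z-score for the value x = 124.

2

Step 1: Recall the z-score formula: z = (x - mu) / sigma
Step 2: Substitute values: z = (124 - 100) / 12
Step 3: z = 24 / 12 = 2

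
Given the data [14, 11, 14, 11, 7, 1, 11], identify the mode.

11

Step 1: Count the frequency of each value:
  1: appears 1 time(s)
  7: appears 1 time(s)
  11: appears 3 time(s)
  14: appears 2 time(s)
Step 2: The value 11 appears most frequently (3 times).
Step 3: Mode = 11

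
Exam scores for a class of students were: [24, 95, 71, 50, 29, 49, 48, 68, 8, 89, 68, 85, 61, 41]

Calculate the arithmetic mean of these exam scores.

56.1429

Step 1: Sum all values: 24 + 95 + 71 + 50 + 29 + 49 + 48 + 68 + 8 + 89 + 68 + 85 + 61 + 41 = 786
Step 2: Count the number of values: n = 14
Step 3: Mean = sum / n = 786 / 14 = 56.1429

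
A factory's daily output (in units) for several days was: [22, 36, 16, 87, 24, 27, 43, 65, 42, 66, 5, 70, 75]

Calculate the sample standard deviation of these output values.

25.7475

Step 1: Compute the mean: 44.4615
Step 2: Sum of squared deviations from the mean: 7955.2308
Step 3: Sample variance = 7955.2308 / 12 = 662.9359
Step 4: Standard deviation = sqrt(662.9359) = 25.7475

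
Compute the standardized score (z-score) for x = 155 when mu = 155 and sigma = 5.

0

Step 1: Recall the z-score formula: z = (x - mu) / sigma
Step 2: Substitute values: z = (155 - 155) / 5
Step 3: z = 0 / 5 = 0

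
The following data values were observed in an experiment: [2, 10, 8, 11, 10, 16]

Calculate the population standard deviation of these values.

4.1533

Step 1: Compute the mean: 9.5
Step 2: Sum of squared deviations from the mean: 103.5
Step 3: Population variance = 103.5 / 6 = 17.25
Step 4: Standard deviation = sqrt(17.25) = 4.1533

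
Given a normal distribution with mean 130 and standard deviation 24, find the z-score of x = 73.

-2.375

Step 1: Recall the z-score formula: z = (x - mu) / sigma
Step 2: Substitute values: z = (73 - 130) / 24
Step 3: z = -57 / 24 = -2.375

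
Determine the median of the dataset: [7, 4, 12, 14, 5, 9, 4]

7

Step 1: Sort the data in ascending order: [4, 4, 5, 7, 9, 12, 14]
Step 2: The number of values is n = 7.
Step 3: Since n is odd, the median is the middle value at position 4: 7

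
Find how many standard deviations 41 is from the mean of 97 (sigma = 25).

-2.24

Step 1: Recall the z-score formula: z = (x - mu) / sigma
Step 2: Substitute values: z = (41 - 97) / 25
Step 3: z = -56 / 25 = -2.24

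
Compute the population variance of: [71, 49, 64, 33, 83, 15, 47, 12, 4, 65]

671.01

Step 1: Compute the mean: (71 + 49 + 64 + 33 + 83 + 15 + 47 + 12 + 4 + 65) / 10 = 44.3
Step 2: Compute squared deviations from the mean:
  (71 - 44.3)^2 = 712.89
  (49 - 44.3)^2 = 22.09
  (64 - 44.3)^2 = 388.09
  (33 - 44.3)^2 = 127.69
  (83 - 44.3)^2 = 1497.69
  (15 - 44.3)^2 = 858.49
  (47 - 44.3)^2 = 7.29
  (12 - 44.3)^2 = 1043.29
  (4 - 44.3)^2 = 1624.09
  (65 - 44.3)^2 = 428.49
Step 3: Sum of squared deviations = 6710.1
Step 4: Population variance = 6710.1 / 10 = 671.01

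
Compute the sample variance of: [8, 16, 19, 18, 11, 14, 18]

16.8095

Step 1: Compute the mean: (8 + 16 + 19 + 18 + 11 + 14 + 18) / 7 = 14.8571
Step 2: Compute squared deviations from the mean:
  (8 - 14.8571)^2 = 47.0204
  (16 - 14.8571)^2 = 1.3061
  (19 - 14.8571)^2 = 17.1633
  (18 - 14.8571)^2 = 9.8776
  (11 - 14.8571)^2 = 14.8776
  (14 - 14.8571)^2 = 0.7347
  (18 - 14.8571)^2 = 9.8776
Step 3: Sum of squared deviations = 100.8571
Step 4: Sample variance = 100.8571 / 6 = 16.8095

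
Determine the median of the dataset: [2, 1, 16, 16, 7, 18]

11.5

Step 1: Sort the data in ascending order: [1, 2, 7, 16, 16, 18]
Step 2: The number of values is n = 6.
Step 3: Since n is even, the median is the average of positions 3 and 4:
  Median = (7 + 16) / 2 = 11.5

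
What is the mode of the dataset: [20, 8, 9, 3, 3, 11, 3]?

3

Step 1: Count the frequency of each value:
  3: appears 3 time(s)
  8: appears 1 time(s)
  9: appears 1 time(s)
  11: appears 1 time(s)
  20: appears 1 time(s)
Step 2: The value 3 appears most frequently (3 times).
Step 3: Mode = 3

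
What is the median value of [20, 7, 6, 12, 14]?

12

Step 1: Sort the data in ascending order: [6, 7, 12, 14, 20]
Step 2: The number of values is n = 5.
Step 3: Since n is odd, the median is the middle value at position 3: 12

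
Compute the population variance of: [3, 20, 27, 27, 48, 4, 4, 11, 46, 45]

294.25

Step 1: Compute the mean: (3 + 20 + 27 + 27 + 48 + 4 + 4 + 11 + 46 + 45) / 10 = 23.5
Step 2: Compute squared deviations from the mean:
  (3 - 23.5)^2 = 420.25
  (20 - 23.5)^2 = 12.25
  (27 - 23.5)^2 = 12.25
  (27 - 23.5)^2 = 12.25
  (48 - 23.5)^2 = 600.25
  (4 - 23.5)^2 = 380.25
  (4 - 23.5)^2 = 380.25
  (11 - 23.5)^2 = 156.25
  (46 - 23.5)^2 = 506.25
  (45 - 23.5)^2 = 462.25
Step 3: Sum of squared deviations = 2942.5
Step 4: Population variance = 2942.5 / 10 = 294.25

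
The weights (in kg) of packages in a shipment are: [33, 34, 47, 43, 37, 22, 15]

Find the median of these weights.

34

Step 1: Sort the data in ascending order: [15, 22, 33, 34, 37, 43, 47]
Step 2: The number of values is n = 7.
Step 3: Since n is odd, the median is the middle value at position 4: 34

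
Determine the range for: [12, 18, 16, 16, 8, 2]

16

Step 1: Identify the maximum value: max = 18
Step 2: Identify the minimum value: min = 2
Step 3: Range = max - min = 18 - 2 = 16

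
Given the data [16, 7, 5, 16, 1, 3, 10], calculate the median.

7

Step 1: Sort the data in ascending order: [1, 3, 5, 7, 10, 16, 16]
Step 2: The number of values is n = 7.
Step 3: Since n is odd, the median is the middle value at position 4: 7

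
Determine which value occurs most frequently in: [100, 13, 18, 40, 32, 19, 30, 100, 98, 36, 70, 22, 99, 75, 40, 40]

40

Step 1: Count the frequency of each value:
  13: appears 1 time(s)
  18: appears 1 time(s)
  19: appears 1 time(s)
  22: appears 1 time(s)
  30: appears 1 time(s)
  32: appears 1 time(s)
  36: appears 1 time(s)
  40: appears 3 time(s)
  70: appears 1 time(s)
  75: appears 1 time(s)
  98: appears 1 time(s)
  99: appears 1 time(s)
  100: appears 2 time(s)
Step 2: The value 40 appears most frequently (3 times).
Step 3: Mode = 40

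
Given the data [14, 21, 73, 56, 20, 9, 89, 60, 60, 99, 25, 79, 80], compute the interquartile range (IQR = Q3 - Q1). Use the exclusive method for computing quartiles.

59

Step 1: Sort the data: [9, 14, 20, 21, 25, 56, 60, 60, 73, 79, 80, 89, 99]
Step 2: n = 13
Step 3: Using the exclusive quartile method:
  Q1 = 20.5
  Q2 (median) = 60
  Q3 = 79.5
  IQR = Q3 - Q1 = 79.5 - 20.5 = 59
Step 4: IQR = 59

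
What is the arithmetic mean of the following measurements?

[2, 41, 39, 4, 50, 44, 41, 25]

30.75

Step 1: Sum all values: 2 + 41 + 39 + 4 + 50 + 44 + 41 + 25 = 246
Step 2: Count the number of values: n = 8
Step 3: Mean = sum / n = 246 / 8 = 30.75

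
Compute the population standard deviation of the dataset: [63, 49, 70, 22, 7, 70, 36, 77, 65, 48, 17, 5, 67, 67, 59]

23.7736

Step 1: Compute the mean: 48.1333
Step 2: Sum of squared deviations from the mean: 8477.7333
Step 3: Population variance = 8477.7333 / 15 = 565.1822
Step 4: Standard deviation = sqrt(565.1822) = 23.7736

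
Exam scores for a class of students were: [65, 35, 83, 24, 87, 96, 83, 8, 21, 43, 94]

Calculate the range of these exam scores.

88

Step 1: Identify the maximum value: max = 96
Step 2: Identify the minimum value: min = 8
Step 3: Range = max - min = 96 - 8 = 88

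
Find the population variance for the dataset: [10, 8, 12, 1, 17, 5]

25.8056

Step 1: Compute the mean: (10 + 8 + 12 + 1 + 17 + 5) / 6 = 8.8333
Step 2: Compute squared deviations from the mean:
  (10 - 8.8333)^2 = 1.3611
  (8 - 8.8333)^2 = 0.6944
  (12 - 8.8333)^2 = 10.0278
  (1 - 8.8333)^2 = 61.3611
  (17 - 8.8333)^2 = 66.6944
  (5 - 8.8333)^2 = 14.6944
Step 3: Sum of squared deviations = 154.8333
Step 4: Population variance = 154.8333 / 6 = 25.8056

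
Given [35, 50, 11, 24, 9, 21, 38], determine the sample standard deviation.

14.938

Step 1: Compute the mean: 26.8571
Step 2: Sum of squared deviations from the mean: 1338.8571
Step 3: Sample variance = 1338.8571 / 6 = 223.1429
Step 4: Standard deviation = sqrt(223.1429) = 14.938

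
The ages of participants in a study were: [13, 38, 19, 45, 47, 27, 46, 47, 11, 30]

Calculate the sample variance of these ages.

205.5667

Step 1: Compute the mean: (13 + 38 + 19 + 45 + 47 + 27 + 46 + 47 + 11 + 30) / 10 = 32.3
Step 2: Compute squared deviations from the mean:
  (13 - 32.3)^2 = 372.49
  (38 - 32.3)^2 = 32.49
  (19 - 32.3)^2 = 176.89
  (45 - 32.3)^2 = 161.29
  (47 - 32.3)^2 = 216.09
  (27 - 32.3)^2 = 28.09
  (46 - 32.3)^2 = 187.69
  (47 - 32.3)^2 = 216.09
  (11 - 32.3)^2 = 453.69
  (30 - 32.3)^2 = 5.29
Step 3: Sum of squared deviations = 1850.1
Step 4: Sample variance = 1850.1 / 9 = 205.5667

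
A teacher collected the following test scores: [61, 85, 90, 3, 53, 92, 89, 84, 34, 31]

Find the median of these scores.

72.5

Step 1: Sort the data in ascending order: [3, 31, 34, 53, 61, 84, 85, 89, 90, 92]
Step 2: The number of values is n = 10.
Step 3: Since n is even, the median is the average of positions 5 and 6:
  Median = (61 + 84) / 2 = 72.5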